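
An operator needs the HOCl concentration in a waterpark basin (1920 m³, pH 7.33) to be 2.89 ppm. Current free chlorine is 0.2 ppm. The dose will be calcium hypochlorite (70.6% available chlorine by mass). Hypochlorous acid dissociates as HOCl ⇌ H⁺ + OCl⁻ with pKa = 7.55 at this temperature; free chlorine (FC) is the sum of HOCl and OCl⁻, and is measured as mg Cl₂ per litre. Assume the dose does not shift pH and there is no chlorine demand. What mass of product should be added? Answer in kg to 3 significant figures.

12.1 kg

Volume: 1920 m³ = 1,920,000 L.
[OCl⁻]/[HOCl] = 10^(pH − pKa) = 10^(7.33 − 7.55) = 0.6026; fraction as HOCl = 1/(1 + 0.6026) = 0.624.
Free chlorine required for 2.89 ppm HOCl: 2.89 / 0.624 = 4.631 ppm.
FC to add: 4.631 − 0.2 = 4.431 mg/L as Cl₂.
Cl₂ equivalent: 4.431 mg/L × 1,920,000 L = 8508 g.
Product at 70.6% available Cl: 8508 / 0.706 = 12,050 g.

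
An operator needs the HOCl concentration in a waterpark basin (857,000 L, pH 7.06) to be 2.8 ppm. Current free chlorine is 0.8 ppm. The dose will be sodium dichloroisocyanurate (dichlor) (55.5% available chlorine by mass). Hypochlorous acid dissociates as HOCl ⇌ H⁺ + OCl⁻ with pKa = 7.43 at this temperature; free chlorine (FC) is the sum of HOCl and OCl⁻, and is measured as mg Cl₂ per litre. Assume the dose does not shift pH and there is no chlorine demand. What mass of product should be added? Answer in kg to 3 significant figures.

[OCl⁻]/[HOCl] = 10^(pH − pKa) = 10^(7.06 − 7.43) = 0.4266; fraction as HOCl = 1/(1 + 0.4266) = 0.701.
Free chlorine required for 2.8 ppm HOCl: 2.8 / 0.701 = 3.994 ppm.
FC to add: 3.994 − 0.8 = 3.194 mg/L as Cl₂.
Cl₂ equivalent: 3.194 mg/L × 857,000 L = 2738 g.
Product at 55.5% available Cl: 2738 / 0.555 = 4933 g.

4.93 kg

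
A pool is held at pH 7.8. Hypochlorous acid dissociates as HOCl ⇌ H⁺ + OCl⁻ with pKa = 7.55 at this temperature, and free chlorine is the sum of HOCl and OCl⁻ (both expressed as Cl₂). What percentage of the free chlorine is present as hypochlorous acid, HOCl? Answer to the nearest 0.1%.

[OCl⁻]/[HOCl] = 10^(pH − pKa) = 10^(7.8 − 7.55) = 10^0.25 = 1.778.
Fraction as HOCl = 1 / (1 + 1.778) = 0.3599.

36.0%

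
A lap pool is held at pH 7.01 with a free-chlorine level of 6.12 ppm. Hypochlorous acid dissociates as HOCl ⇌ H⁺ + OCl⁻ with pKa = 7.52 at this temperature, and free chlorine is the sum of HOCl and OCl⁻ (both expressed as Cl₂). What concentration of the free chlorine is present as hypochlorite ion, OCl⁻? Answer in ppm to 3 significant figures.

1.44 ppm

[OCl⁻]/[HOCl] = 10^(pH − pKa) = 10^(7.01 − 7.52) = 10^-0.51 = 0.309.
Fraction as HOCl = 1 / (1 + 0.309) = 0.7639.
OCl⁻ = (1 − 0.7639) × 6.12 ppm = 1.445 ppm.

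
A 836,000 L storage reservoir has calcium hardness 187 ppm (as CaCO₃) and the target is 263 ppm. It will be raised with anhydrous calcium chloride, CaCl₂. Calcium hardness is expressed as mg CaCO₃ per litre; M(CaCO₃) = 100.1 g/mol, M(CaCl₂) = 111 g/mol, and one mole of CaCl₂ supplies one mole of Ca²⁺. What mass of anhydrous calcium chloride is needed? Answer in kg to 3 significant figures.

Hardness to add: (263 − 187) = 76 mg/L as CaCO₃ × 836,000 L = 63,540 g as CaCO₃.
Moles of Ca²⁺ (1 mol Ca²⁺ ≡ 1 mol CaCO₃): 63,540 / 100.1 g/mol = 634.7 mol.
Mass of CaCl₂: 634.7 × 111 = 70,450 g.

70.5 kg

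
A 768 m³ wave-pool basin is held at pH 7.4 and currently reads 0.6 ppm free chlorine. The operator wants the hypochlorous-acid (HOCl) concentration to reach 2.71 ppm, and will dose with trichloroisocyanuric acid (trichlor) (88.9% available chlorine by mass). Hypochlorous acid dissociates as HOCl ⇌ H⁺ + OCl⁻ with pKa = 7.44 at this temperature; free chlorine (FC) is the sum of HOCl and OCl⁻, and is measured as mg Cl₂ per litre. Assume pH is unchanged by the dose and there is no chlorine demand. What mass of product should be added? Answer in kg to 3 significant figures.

Volume: 768 m³ = 768,000 L.
[OCl⁻]/[HOCl] = 10^(pH − pKa) = 10^(7.4 − 7.44) = 0.912; fraction as HOCl = 1/(1 + 0.912) = 0.523.
Free chlorine required for 2.71 ppm HOCl: 2.71 / 0.523 = 5.182 ppm.
FC to add: 5.182 − 0.6 = 4.582 mg/L as Cl₂.
Cl₂ equivalent: 4.582 mg/L × 768,000 L = 3519 g.
Product at 88.9% available Cl: 3519 / 0.889 = 3958 g.

3.96 kg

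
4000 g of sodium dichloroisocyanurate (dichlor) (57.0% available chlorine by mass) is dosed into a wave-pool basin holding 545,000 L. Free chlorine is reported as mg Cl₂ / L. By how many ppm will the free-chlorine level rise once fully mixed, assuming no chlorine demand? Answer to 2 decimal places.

4.18 ppm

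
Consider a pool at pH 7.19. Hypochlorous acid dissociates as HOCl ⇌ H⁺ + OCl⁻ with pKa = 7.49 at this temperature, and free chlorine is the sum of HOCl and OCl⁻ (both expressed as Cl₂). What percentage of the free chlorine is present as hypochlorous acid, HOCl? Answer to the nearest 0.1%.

66.6%

[OCl⁻]/[HOCl] = 10^(pH − pKa) = 10^(7.19 − 7.49) = 10^-0.30 = 0.5012.
Fraction as HOCl = 1 / (1 + 0.5012) = 0.6661.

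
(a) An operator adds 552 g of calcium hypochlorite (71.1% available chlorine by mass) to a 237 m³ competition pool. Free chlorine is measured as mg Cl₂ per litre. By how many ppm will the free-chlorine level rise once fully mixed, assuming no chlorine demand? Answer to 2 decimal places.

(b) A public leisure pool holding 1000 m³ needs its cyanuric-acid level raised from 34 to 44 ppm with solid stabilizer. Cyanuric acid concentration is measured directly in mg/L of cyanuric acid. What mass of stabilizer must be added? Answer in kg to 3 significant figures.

(a) 1.66 ppm; (b) 10.0 kg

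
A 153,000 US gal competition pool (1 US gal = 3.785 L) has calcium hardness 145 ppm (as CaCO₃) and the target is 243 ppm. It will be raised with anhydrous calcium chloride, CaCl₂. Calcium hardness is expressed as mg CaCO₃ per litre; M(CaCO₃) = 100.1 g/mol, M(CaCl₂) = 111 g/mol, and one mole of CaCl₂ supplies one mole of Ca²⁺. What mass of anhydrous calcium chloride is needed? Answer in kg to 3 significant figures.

62.9 kg

Volume: 153,000 US gal × 3.785 L/gal = 579,105 L.
Hardness to add: (243 − 145) = 98 mg/L as CaCO₃ × 579,105 L = 56,750 g as CaCO₃.
Moles of Ca²⁺ (1 mol Ca²⁺ ≡ 1 mol CaCO₃): 56,750 / 100.1 g/mol = 567 mol.
Mass of CaCl₂: 567 × 111 = 62,930 g.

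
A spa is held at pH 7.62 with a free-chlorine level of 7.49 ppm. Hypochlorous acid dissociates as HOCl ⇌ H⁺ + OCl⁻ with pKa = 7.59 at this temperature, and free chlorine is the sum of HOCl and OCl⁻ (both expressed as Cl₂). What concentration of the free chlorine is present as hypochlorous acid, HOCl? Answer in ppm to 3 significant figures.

3.62 ppm

[OCl⁻]/[HOCl] = 10^(pH − pKa) = 10^(7.62 − 7.59) = 10^0.03 = 1.072.
Fraction as HOCl = 1 / (1 + 1.072) = 0.4827.
HOCl = 0.4827 × 7.49 ppm = 3.616 ppm.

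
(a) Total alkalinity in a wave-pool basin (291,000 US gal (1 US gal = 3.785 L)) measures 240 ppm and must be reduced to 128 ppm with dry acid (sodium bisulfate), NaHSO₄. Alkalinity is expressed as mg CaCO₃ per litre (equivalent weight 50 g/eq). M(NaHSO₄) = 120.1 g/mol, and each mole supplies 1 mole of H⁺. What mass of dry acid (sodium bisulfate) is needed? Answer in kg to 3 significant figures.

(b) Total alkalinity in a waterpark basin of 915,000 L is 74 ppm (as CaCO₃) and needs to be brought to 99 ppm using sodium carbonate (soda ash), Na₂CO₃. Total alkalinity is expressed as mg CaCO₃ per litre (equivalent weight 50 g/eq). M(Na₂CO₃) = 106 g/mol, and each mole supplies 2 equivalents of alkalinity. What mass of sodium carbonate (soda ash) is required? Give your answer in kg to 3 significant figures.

(a) Volume: 291,000 US gal × 3.785 L/gal = 1,101,435 L.
(a) Alkalinity to neutralize: (240 − 128) = 112 mg/L as CaCO₃ × 1,101,435 L = 123,400 g as CaCO₃.
(a) Equivalents of H⁺ required: 123,400 ÷ 50 g/eq = 2467 eq = 2467 mol NaHSO₄.
(a) Mass of NaHSO₄: 2467 × 120.1 = 296,300 g.

(b) Alkalinity to add: (99 − 74) = 25 mg/L as CaCO₃ × 915,000 L = 22,880 g as CaCO₃.
(b) Equivalents: 22,880 g ÷ 50 g/eq = 457.5 eq.
(b) Each mole of Na₂CO₃ supplies 2 eq, so 457.5 / 2 = 228.8 mol.
(b) Mass: 228.8 mol × 106 g/mol = 24,250 g.

(a) 296 kg; (b) 24.2 kg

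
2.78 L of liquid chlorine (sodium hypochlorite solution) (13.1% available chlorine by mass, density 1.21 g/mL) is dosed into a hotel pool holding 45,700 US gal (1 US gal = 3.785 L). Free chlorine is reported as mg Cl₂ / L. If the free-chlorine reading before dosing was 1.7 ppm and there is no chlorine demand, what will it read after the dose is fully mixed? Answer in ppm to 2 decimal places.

4.25 ppm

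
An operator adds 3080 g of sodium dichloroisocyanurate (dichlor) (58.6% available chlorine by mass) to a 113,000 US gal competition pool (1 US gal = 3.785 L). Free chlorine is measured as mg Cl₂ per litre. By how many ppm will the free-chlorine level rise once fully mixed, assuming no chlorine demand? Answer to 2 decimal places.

Volume: 113,000 US gal × 3.785 L/gal = 427,705 L.
Available chlorine delivered: 3080 g × 0.586 = 1805 g as Cl₂.
Concentration rise: 1805 g / 427,705 L = 4.22 mg/L = 4.22 ppm.

4.22 ppm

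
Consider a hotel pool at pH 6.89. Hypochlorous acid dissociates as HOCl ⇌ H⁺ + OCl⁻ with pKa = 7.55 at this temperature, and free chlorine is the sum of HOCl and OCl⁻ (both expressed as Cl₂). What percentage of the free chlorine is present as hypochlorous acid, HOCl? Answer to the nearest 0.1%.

[OCl⁻]/[HOCl] = 10^(pH − pKa) = 10^(6.89 − 7.55) = 10^-0.66 = 0.2188.
Fraction as HOCl = 1 / (1 + 0.2188) = 0.8205.

82.0%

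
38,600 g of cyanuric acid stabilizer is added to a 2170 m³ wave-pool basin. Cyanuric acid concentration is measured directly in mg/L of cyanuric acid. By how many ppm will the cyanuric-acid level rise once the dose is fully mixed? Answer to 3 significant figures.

Volume: 2170 m³ = 2,170,000 L.
Rise: 38,600 g / 2,170,000 L × 1000 = 17.79 mg/L.

17.8 ppm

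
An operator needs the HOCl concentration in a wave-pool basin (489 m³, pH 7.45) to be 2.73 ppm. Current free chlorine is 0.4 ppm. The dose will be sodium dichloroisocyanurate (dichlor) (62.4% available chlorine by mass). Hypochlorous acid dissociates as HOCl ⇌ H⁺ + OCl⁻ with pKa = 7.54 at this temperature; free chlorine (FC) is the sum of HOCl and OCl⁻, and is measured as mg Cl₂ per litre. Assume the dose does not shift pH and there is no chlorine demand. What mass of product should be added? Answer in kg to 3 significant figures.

3.56 kg

Volume: 489 m³ = 489,000 L.
[OCl⁻]/[HOCl] = 10^(pH − pKa) = 10^(7.45 − 7.54) = 0.8128; fraction as HOCl = 1/(1 + 0.8128) = 0.5516.
Free chlorine required for 2.73 ppm HOCl: 2.73 / 0.5516 = 4.949 ppm.
FC to add: 4.949 − 0.4 = 4.549 mg/L as Cl₂.
Cl₂ equivalent: 4.549 mg/L × 489,000 L = 2224 g.
Product at 62.4% available Cl: 2224 / 0.624 = 3565 g.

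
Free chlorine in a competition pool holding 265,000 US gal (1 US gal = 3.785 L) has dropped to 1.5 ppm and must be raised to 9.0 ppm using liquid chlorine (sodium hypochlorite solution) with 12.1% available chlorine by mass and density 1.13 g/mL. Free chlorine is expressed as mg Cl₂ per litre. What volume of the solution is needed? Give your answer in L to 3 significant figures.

55.0 L

Volume: 265,000 US gal × 3.785 L/gal = 1,003,025 L.
Chlorine deficit: 9.0 − 1.5 = 7.5 ppm = 7.5 mg/L as Cl₂.
Cl₂ equivalent needed: 7.5 mg/L × 1,003,025 L = 7,523,000 mg = 7523 g.
Product at 12.1% available chlorine: 7523 / 0.121 = 62,170 g.
Volume at density 1.13 g/mL: 62,170 g ÷ 1.13 g/mL = 55,020 mL.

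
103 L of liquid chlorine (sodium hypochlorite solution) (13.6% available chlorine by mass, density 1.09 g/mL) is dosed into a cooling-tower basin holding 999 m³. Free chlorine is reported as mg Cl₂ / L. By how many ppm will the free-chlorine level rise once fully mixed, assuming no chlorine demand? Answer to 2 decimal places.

15.28 ppm

Volume: 999 m³ = 999,000 L.
Mass of solution: 103 L × 1000 mL/L × 1.09 g/mL = 112,300 g.
Available chlorine delivered: 112,300 g × 0.136 = 15,270 g as Cl₂.
Concentration rise: 15,270 g / 999,000 L = 15.28 mg/L = 15.28 ppm.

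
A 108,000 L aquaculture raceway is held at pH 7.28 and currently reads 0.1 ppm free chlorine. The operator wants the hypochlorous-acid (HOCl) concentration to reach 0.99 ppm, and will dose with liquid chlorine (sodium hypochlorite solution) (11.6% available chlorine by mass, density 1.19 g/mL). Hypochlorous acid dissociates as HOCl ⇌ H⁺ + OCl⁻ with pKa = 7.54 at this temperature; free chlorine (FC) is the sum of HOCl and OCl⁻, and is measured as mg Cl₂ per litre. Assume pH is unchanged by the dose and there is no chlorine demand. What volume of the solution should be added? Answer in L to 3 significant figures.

1.12 L

[OCl⁻]/[HOCl] = 10^(pH − pKa) = 10^(7.28 − 7.54) = 0.5495; fraction as HOCl = 1/(1 + 0.5495) = 0.6454.
Free chlorine required for 0.99 ppm HOCl: 0.99 / 0.6454 = 1.534 ppm.
FC to add: 1.534 − 0.1 = 1.434 mg/L as Cl₂.
Cl₂ equivalent: 1.434 mg/L × 108,000 L = 154.9 g.
Product at 11.6% available Cl: 154.9 / 0.116 = 1335 g.
Volume: 1335 g ÷ 1.19 g/mL = 1122 mL.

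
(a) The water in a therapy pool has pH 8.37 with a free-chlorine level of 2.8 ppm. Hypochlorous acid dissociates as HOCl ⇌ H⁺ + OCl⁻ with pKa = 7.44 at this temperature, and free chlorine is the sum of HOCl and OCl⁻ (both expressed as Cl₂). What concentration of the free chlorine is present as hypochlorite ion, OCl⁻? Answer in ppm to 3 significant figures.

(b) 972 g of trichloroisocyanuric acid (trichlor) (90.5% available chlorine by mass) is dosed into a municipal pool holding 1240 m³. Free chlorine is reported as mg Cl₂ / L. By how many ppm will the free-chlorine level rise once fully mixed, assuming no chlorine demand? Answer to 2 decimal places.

(a) 2.51 ppm; (b) 0.71 ppm

(a) [OCl⁻]/[HOCl] = 10^(pH − pKa) = 10^(8.37 − 7.44) = 10^0.93 = 8.511.
(a) Fraction as HOCl = 1 / (1 + 8.511) = 0.1051.
(a) OCl⁻ = (1 − 0.1051) × 2.8 ppm = 2.506 ppm.

(b) Volume: 1240 m³ = 1,240,000 L.
(b) Available chlorine delivered: 972 g × 0.905 = 879.7 g as Cl₂.
(b) Concentration rise: 879.7 g / 1,240,000 L = 0.7094 mg/L = 0.71 ppm.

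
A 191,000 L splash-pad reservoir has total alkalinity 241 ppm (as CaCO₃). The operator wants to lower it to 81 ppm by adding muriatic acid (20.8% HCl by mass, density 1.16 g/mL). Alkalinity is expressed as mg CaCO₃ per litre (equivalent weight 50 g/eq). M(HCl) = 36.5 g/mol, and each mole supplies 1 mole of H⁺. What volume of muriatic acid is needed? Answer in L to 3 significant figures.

Alkalinity to neutralize: (241 − 81) = 160 mg/L as CaCO₃ × 191,000 L = 30,560 g as CaCO₃.
Equivalents of H⁺ required: 30,560 ÷ 50 g/eq = 611.2 eq = 611.2 mol HCl.
Mass of HCl: 611.2 × 36.5 = 22,310 g.
Mass of 20.8% solution: 22,310 / 0.208 = 107,300 g.
Volume: 107,300 g ÷ 1.16 g/mL = 92,460 mL.

92.5 L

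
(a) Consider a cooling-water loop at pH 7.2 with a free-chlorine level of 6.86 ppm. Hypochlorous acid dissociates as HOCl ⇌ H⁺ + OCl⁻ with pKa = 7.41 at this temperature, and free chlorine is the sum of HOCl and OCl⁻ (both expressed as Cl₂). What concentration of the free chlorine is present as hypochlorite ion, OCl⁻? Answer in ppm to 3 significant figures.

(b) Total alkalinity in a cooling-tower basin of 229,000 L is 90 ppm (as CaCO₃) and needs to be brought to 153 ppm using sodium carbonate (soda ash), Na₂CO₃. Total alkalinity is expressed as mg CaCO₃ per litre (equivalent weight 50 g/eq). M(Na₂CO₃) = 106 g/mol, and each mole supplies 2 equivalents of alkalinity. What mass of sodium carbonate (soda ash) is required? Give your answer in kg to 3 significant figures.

(a) 2.62 ppm; (b) 15.3 kg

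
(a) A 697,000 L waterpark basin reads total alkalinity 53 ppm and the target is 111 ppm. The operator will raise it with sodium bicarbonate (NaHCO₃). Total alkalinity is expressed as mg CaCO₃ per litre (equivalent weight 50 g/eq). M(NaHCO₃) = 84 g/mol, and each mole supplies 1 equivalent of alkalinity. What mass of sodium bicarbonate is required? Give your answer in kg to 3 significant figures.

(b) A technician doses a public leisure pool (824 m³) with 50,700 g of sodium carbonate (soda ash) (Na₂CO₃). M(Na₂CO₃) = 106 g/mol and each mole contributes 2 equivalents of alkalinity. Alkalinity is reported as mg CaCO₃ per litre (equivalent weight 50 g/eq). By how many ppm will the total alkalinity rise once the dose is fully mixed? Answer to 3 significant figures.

(a) 67.9 kg; (b) 58.0 ppm

(a) Alkalinity to add: (111 − 53) = 58 mg/L as CaCO₃ × 697,000 L = 40,430 g as CaCO₃.
(a) Equivalents: 40,430 g ÷ 50 g/eq = 808.5 eq.
(a) NaHCO₃ supplies 1 eq per mole → 808.5 mol.
(a) Mass: 808.5 mol × 84 g/mol = 67,920 g.

(b) Volume: 824 m³ = 824,000 L.
(b) Moles of Na₂CO₃: 50,700 g ÷ 106 g/mol = 478.3 mol → 956.6 eq of alkalinity.
(b) As CaCO₃: 956.6 eq × 50 g/eq = 47,830 g.
(b) Rise: 47,830 g / 824,000 L × 1000 = 58.05 mg/L.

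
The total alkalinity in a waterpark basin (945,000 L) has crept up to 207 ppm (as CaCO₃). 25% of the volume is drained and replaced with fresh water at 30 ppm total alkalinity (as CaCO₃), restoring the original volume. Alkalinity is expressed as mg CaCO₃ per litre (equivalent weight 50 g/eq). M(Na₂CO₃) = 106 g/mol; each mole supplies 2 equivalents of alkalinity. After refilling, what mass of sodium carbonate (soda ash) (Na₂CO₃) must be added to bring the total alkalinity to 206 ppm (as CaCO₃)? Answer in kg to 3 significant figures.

43.3 kg

After draining 25% and refilling: 207 × 0.75 + 30 × 0.25 = 162.75 ppm.
Deficit to target: 206 − 162.75 = 43.25 mg/L.
As CaCO₃: 43.25 mg/L × 945,000 L = 40,870 g; ÷ 50 g/eq ÷ 2 = 408.7 mol Na₂CO₃.
Mass: 408.7 × 106 = 43,320 g.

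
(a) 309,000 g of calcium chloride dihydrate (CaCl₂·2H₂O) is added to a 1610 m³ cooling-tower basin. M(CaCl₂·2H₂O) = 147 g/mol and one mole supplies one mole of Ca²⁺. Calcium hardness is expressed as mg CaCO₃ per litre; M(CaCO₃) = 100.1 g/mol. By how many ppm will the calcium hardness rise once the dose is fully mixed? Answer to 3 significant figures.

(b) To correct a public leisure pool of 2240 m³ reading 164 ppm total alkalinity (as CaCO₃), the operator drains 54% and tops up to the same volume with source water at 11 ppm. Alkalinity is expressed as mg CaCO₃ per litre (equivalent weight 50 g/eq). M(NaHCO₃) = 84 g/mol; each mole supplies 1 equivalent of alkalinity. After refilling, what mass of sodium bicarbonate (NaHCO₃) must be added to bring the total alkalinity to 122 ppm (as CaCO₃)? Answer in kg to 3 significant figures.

(a) 131 ppm; (b) 153 kg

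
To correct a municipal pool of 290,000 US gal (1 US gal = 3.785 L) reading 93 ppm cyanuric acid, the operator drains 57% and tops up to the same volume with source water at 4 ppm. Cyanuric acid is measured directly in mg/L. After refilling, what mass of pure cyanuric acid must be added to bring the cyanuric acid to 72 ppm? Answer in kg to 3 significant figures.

32.6 kg

Volume: 290,000 US gal × 3.785 L/gal = 1,097,650 L.
After draining 57% and refilling: 93 × 0.43 + 4 × 0.57 = 42.27 ppm.
Deficit to target: 72 − 42.27 = 29.73 mg/L.
Mass: 29.73 mg/L × 1,097,650 L = 32,630 g cyanuric acid.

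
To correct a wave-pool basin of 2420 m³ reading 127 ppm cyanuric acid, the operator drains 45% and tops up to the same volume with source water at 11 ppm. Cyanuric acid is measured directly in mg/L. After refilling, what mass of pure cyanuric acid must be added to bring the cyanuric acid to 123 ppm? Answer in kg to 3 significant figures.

117 kg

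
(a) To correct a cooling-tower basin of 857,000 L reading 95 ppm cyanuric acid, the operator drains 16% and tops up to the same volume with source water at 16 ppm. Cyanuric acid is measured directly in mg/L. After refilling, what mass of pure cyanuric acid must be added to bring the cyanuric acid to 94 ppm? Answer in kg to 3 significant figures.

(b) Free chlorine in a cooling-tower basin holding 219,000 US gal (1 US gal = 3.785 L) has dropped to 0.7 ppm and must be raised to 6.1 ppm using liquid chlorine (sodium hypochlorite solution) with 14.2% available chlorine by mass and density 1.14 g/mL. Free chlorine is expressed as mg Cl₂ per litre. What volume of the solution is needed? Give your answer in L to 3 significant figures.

(a) After draining 16% and refilling: 95 × 0.84 + 16 × 0.16 = 82.36 ppm.
(a) Deficit to target: 94 − 82.36 = 11.64 mg/L.
(a) Mass: 11.64 mg/L × 857,000 L = 9975 g cyanuric acid.

(b) Volume: 219,000 US gal × 3.785 L/gal = 828,915 L.
(b) Chlorine deficit: 6.1 − 0.7 = 5.4 ppm = 5.4 mg/L as Cl₂.
(b) Cl₂ equivalent needed: 5.4 mg/L × 828,915 L = 4,476,000 mg = 4476 g.
(b) Product at 14.2% available chlorine: 4476 / 0.142 = 31,520 g.
(b) Volume at density 1.14 g/mL: 31,520 g ÷ 1.14 g/mL = 27,650 mL.

(a) 9.98 kg; (b) 27.7 L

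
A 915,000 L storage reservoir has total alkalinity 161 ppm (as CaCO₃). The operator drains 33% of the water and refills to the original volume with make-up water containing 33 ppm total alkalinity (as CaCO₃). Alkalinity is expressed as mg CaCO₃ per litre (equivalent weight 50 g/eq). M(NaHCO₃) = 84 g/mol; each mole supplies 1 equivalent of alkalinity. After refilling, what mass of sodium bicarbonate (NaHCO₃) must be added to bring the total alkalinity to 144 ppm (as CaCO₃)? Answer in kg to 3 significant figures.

38.8 kg

After draining 33% and refilling: 161 × 0.67 + 33 × 0.33 = 118.76 ppm.
Deficit to target: 144 − 118.76 = 25.24 mg/L.
As CaCO₃: 25.24 mg/L × 915,000 L = 23,090 g; ÷ 50 g/eq ÷ 1 = 461.9 mol NaHCO₃.
Mass: 461.9 × 84 = 38,800 g.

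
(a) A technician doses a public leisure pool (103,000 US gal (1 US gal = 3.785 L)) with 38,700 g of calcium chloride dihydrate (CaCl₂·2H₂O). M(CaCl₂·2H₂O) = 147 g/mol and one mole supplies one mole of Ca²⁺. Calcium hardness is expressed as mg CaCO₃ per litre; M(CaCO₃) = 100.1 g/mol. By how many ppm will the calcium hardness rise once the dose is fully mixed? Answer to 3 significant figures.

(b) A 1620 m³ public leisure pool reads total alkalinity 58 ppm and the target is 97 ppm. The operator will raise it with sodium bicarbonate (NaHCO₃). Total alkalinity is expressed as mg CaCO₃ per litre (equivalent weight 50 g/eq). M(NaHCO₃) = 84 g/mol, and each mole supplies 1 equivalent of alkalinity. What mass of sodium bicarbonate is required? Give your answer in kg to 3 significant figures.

(a) Volume: 103,000 US gal × 3.785 L/gal = 389,855 L.
(a) Moles of Ca²⁺: 38,700 g ÷ 147 g/mol = 263.3 mol.
(a) As CaCO₃: 263.3 mol × 100.1 g/mol = 26,350 g.
(a) Rise: 26,350 g / 389,855 L × 1000 = 67.6 mg/L.

(b) Volume: 1620 m³ = 1,620,000 L.
(b) Alkalinity to add: (97 − 58) = 39 mg/L as CaCO₃ × 1,620,000 L = 63,180 g as CaCO₃.
(b) Equivalents: 63,180 g ÷ 50 g/eq = 1264 eq.
(b) NaHCO₃ supplies 1 eq per mole → 1264 mol.
(b) Mass: 1264 mol × 84 g/mol = 106,100 g.

(a) 67.6 ppm; (b) 106 kg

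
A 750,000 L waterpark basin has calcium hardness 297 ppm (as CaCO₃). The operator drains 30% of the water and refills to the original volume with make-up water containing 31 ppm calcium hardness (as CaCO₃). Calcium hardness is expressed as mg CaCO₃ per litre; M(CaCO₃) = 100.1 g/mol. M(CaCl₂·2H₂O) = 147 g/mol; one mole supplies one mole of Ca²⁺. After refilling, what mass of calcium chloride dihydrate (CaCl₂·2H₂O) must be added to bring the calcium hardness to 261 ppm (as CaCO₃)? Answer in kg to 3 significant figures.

After draining 30% and refilling: 297 × 0.70 + 31 × 0.30 = 217.2 ppm.
Deficit to target: 261 − 217.2 = 43.8 mg/L.
As CaCO₃: 43.8 mg/L × 750,000 L = 32,850 g; ÷ 100.1 = 328.2 mol Ca²⁺.
Mass: 328.2 × 147 = 48,240 g.

48.2 kg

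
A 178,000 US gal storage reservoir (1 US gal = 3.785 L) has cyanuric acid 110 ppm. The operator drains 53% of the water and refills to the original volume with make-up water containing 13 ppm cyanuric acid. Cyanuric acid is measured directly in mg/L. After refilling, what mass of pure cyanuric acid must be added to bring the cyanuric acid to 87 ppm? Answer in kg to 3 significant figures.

19.1 kg

Volume: 178,000 US gal × 3.785 L/gal = 673,730 L.
After draining 53% and refilling: 110 × 0.47 + 13 × 0.53 = 58.59 ppm.
Deficit to target: 87 − 58.59 = 28.41 mg/L.
Mass: 28.41 mg/L × 673,730 L = 19,140 g cyanuric acid.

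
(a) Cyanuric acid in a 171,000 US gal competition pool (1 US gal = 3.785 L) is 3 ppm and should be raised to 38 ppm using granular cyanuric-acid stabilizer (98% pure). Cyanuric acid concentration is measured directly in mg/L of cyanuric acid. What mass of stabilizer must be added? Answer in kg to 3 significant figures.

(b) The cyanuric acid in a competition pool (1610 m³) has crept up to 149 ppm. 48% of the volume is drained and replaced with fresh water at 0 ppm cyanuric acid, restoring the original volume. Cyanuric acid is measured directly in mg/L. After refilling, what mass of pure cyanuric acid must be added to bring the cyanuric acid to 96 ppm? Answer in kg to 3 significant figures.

(a) 23.1 kg; (b) 29.8 kg

(a) Volume: 171,000 US gal × 3.785 L/gal = 647,235 L.
(a) CYA to add: (38 − 3) = 35 mg/L × 647,235 L = 22,650 g cyanuric acid.
(a) At 98% purity: 22,650 / 0.98 = 23,120 g product.

(b) Volume: 1610 m³ = 1,610,000 L.
(b) After draining 48% and refilling: 149 × 0.52 + 0 × 0.48 = 77.48 ppm.
(b) Deficit to target: 96 − 77.48 = 18.52 mg/L.
(b) Mass: 18.52 mg/L × 1,610,000 L = 29,820 g cyanuric acid.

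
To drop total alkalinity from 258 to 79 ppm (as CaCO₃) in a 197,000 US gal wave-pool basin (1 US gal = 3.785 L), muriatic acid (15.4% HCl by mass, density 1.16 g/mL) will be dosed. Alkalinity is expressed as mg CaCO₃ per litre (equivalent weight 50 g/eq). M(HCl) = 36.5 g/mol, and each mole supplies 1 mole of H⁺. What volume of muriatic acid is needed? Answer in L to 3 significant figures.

Volume: 197,000 US gal × 3.785 L/gal = 745,645 L.
Alkalinity to neutralize: (258 − 79) = 179 mg/L as CaCO₃ × 745,645 L = 133,500 g as CaCO₃.
Equivalents of H⁺ required: 133,500 ÷ 50 g/eq = 2669 eq = 2669 mol HCl.
Mass of HCl: 2669 × 36.5 = 97,430 g.
Mass of 15.4% solution: 97,430 / 0.154 = 632,700 g.
Volume: 632,700 g ÷ 1.16 g/mL = 545,400 mL.

545 L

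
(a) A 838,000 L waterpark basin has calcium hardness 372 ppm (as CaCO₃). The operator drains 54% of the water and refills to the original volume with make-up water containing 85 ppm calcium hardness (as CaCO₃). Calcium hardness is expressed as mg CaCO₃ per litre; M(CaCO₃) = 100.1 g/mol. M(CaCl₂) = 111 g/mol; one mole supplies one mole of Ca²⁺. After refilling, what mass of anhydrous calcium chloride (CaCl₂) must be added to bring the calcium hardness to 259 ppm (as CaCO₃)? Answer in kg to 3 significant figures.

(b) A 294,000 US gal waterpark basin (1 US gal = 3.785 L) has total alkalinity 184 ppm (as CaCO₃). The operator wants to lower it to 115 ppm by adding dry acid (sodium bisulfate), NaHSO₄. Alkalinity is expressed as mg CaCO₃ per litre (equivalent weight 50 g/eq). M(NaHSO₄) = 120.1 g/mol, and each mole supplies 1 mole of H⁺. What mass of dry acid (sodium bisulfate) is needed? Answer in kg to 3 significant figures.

(a) 39.0 kg; (b) 184 kg

(a) After draining 54% and refilling: 372 × 0.46 + 85 × 0.54 = 217.02 ppm.
(a) Deficit to target: 259 − 217.02 = 41.98 mg/L.
(a) As CaCO₃: 41.98 mg/L × 838,000 L = 35,180 g; ÷ 100.1 = 351.4 mol Ca²⁺.
(a) Mass: 351.4 × 111 = 39,010 g.

(b) Volume: 294,000 US gal × 3.785 L/gal = 1,112,790 L.
(b) Alkalinity to neutralize: (184 − 115) = 69 mg/L as CaCO₃ × 1,112,790 L = 76,780 g as CaCO₃.
(b) Equivalents of H⁺ required: 76,780 ÷ 50 g/eq = 1536 eq = 1536 mol NaHSO₄.
(b) Mass of NaHSO₄: 1536 × 120.1 = 184,400 g.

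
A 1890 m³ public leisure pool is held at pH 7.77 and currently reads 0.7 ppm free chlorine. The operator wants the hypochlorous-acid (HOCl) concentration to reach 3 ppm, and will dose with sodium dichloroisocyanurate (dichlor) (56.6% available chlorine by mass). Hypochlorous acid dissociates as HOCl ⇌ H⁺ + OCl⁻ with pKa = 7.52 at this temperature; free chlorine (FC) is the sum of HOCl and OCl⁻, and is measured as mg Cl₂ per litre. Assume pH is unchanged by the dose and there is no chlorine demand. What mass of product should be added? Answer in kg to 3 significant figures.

25.5 kg

Volume: 1890 m³ = 1,890,000 L.
[OCl⁻]/[HOCl] = 10^(pH − pKa) = 10^(7.77 − 7.52) = 1.778; fraction as HOCl = 1/(1 + 1.778) = 0.3599.
Free chlorine required for 3 ppm HOCl: 3 / 0.3599 = 8.335 ppm.
FC to add: 8.335 − 0.7 = 7.635 mg/L as Cl₂.
Cl₂ equivalent: 7.635 mg/L × 1,890,000 L = 14,430 g.
Product at 56.6% available Cl: 14,430 / 0.566 = 25,490 g.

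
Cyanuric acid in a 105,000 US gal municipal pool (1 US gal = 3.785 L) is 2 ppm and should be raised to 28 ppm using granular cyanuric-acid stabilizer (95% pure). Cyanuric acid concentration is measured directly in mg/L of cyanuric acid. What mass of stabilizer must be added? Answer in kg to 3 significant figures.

10.9 kg

Volume: 105,000 US gal × 3.785 L/gal = 397,425 L.
CYA to add: (28 − 2) = 26 mg/L × 397,425 L = 10,330 g cyanuric acid.
At 95% purity: 10,330 / 0.95 = 10,880 g product.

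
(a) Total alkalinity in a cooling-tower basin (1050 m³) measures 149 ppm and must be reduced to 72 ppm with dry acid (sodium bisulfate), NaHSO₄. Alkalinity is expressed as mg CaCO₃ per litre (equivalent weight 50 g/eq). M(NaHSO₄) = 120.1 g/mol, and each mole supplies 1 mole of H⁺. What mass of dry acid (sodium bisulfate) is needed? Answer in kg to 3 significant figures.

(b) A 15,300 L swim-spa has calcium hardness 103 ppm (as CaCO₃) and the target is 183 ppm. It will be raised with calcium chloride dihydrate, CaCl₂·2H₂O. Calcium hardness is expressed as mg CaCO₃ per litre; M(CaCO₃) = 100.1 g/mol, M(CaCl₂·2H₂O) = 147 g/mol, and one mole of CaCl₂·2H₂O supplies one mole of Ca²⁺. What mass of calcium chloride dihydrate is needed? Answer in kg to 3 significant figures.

(a) Volume: 1050 m³ = 1,050,000 L.
(a) Alkalinity to neutralize: (149 − 72) = 77 mg/L as CaCO₃ × 1,050,000 L = 80,850 g as CaCO₃.
(a) Equivalents of H⁺ required: 80,850 ÷ 50 g/eq = 1617 eq = 1617 mol NaHSO₄.
(a) Mass of NaHSO₄: 1617 × 120.1 = 194,200 g.

(b) Hardness to add: (183 − 103) = 80 mg/L as CaCO₃ × 15,300 L = 1224 g as CaCO₃.
(b) Moles of Ca²⁺ (1 mol Ca²⁺ ≡ 1 mol CaCO₃): 1224 / 100.1 g/mol = 12.23 mol.
(b) Mass of CaCl₂·2H₂O: 12.23 × 147 = 1797 g.

(a) 194 kg; (b) 1.80 kg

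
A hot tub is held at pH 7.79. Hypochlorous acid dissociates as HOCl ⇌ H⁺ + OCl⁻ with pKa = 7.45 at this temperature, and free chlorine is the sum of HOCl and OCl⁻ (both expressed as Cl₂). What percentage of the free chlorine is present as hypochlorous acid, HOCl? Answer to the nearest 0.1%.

31.4%

[OCl⁻]/[HOCl] = 10^(pH − pKa) = 10^(7.79 − 7.45) = 10^0.34 = 2.188.
Fraction as HOCl = 1 / (1 + 2.188) = 0.3137.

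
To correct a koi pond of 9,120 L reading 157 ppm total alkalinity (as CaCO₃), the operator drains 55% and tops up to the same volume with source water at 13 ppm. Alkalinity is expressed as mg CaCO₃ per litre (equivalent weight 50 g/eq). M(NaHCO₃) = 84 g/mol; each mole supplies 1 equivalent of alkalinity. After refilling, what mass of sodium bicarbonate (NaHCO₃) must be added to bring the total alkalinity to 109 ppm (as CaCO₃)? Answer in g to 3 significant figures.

After draining 55% and refilling: 157 × 0.45 + 13 × 0.55 = 77.8 ppm.
Deficit to target: 109 − 77.8 = 31.2 mg/L.
As CaCO₃: 31.2 mg/L × 9,120 L = 284.5 g; ÷ 50 g/eq ÷ 1 = 5.691 mol NaHCO₃.
Mass: 5.691 × 84 = 478 g.

478 g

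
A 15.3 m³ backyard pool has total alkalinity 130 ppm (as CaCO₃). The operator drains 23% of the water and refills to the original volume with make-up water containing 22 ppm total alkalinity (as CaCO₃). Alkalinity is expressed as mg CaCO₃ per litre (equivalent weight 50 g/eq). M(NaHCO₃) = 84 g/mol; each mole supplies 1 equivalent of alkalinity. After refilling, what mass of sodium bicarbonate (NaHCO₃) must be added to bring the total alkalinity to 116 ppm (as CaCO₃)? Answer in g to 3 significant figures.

Volume: 15.3 m³ = 15,300 L.
After draining 23% and refilling: 130 × 0.77 + 22 × 0.23 = 105.16 ppm.
Deficit to target: 116 − 105.16 = 10.84 mg/L.
As CaCO₃: 10.84 mg/L × 15,300 L = 165.9 g; ÷ 50 g/eq ÷ 1 = 3.317 mol NaHCO₃.
Mass: 3.317 × 84 = 278.6 g.

279 g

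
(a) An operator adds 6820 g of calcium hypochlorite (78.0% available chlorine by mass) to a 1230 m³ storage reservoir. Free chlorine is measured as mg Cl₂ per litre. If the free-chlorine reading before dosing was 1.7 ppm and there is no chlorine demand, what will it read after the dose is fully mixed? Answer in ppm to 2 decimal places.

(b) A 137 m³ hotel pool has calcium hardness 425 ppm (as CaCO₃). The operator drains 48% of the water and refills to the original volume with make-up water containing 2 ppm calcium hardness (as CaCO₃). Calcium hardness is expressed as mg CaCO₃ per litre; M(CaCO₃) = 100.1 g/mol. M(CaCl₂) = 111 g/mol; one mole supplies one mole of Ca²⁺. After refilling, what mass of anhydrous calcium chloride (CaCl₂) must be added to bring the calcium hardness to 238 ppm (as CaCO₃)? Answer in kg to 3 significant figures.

(a) 6.02 ppm; (b) 2.44 kg

(a) Volume: 1230 m³ = 1,230,000 L.
(a) Available chlorine delivered: 6820 g × 0.78 = 5320 g as Cl₂.
(a) Concentration rise: 5320 g / 1,230,000 L = 4.325 mg/L = 4.32 ppm.
(a) Final FC: 1.7 + 4.32 = 6.02 ppm.

(b) Volume: 137 m³ = 137,000 L.
(b) After draining 48% and refilling: 425 × 0.52 + 2 × 0.48 = 221.96 ppm.
(b) Deficit to target: 238 − 221.96 = 16.04 mg/L.
(b) As CaCO₃: 16.04 mg/L × 137,000 L = 2197 g; ÷ 100.1 = 21.95 mol Ca²⁺.
(b) Mass: 21.95 × 111 = 2437 g.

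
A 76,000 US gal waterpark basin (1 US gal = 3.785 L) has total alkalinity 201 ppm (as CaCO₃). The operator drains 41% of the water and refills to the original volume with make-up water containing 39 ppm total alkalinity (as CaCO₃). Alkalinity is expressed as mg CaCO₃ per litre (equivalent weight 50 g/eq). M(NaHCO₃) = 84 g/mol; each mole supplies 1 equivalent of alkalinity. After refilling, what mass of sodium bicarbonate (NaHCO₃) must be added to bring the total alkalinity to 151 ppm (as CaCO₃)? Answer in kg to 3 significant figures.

Volume: 76,000 US gal × 3.785 L/gal = 287,660 L.
After draining 41% and refilling: 201 × 0.59 + 39 × 0.41 = 134.58 ppm.
Deficit to target: 151 − 134.58 = 16.42 mg/L.
As CaCO₃: 16.42 mg/L × 287,660 L = 4723 g; ÷ 50 g/eq ÷ 1 = 94.47 mol NaHCO₃.
Mass: 94.47 × 84 = 7935 g.

7.94 kg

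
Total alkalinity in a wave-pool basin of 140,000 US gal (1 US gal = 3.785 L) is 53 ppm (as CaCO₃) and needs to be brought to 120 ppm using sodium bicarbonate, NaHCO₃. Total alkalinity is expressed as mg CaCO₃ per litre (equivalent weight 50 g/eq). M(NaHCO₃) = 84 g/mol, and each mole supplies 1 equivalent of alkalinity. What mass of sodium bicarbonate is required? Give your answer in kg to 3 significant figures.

59.6 kg

Volume: 140,000 US gal × 3.785 L/gal = 529,900 L.
Alkalinity to add: (120 − 53) = 67 mg/L as CaCO₃ × 529,900 L = 35,500 g as CaCO₃.
Equivalents: 35,500 g ÷ 50 g/eq = 710.1 eq.
NaHCO₃ supplies 1 eq per mole → 710.1 mol.
Mass: 710.1 mol × 84 g/mol = 59,650 g.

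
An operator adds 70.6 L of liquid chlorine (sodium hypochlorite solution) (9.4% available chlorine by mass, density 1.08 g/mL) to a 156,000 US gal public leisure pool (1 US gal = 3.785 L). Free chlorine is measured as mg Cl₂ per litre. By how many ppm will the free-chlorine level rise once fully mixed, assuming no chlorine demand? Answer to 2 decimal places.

12.14 ppm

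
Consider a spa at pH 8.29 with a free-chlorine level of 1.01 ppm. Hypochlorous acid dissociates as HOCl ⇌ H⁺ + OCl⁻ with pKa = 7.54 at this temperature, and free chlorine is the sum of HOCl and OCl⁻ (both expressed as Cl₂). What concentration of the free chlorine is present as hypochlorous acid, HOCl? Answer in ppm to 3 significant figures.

[OCl⁻]/[HOCl] = 10^(pH − pKa) = 10^(8.29 − 7.54) = 10^0.75 = 5.623.
Fraction as HOCl = 1 / (1 + 5.623) = 0.151.
HOCl = 0.151 × 1.01 ppm = 0.1525 ppm.

0.152 ppm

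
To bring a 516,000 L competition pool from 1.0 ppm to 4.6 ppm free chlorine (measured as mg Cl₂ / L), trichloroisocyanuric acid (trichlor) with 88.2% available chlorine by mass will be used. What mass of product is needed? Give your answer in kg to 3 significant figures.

2.11 kg

Chlorine deficit: 4.6 − 1.0 = 3.6 ppm = 3.6 mg/L as Cl₂.
Cl₂ equivalent needed: 3.6 mg/L × 516,000 L = 1,858,000 mg = 1858 g.
Product at 88.2% available chlorine: 1858 / 0.882 = 2106 g.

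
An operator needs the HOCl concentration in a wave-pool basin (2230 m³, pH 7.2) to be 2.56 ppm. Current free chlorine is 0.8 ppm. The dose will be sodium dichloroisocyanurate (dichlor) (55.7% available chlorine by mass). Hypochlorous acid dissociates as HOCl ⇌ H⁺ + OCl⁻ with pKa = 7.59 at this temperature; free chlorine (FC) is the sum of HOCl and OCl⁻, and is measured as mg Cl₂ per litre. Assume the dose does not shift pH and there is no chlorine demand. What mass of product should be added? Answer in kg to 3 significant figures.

Volume: 2230 m³ = 2,230,000 L.
[OCl⁻]/[HOCl] = 10^(pH − pKa) = 10^(7.2 − 7.59) = 0.4074; fraction as HOCl = 1/(1 + 0.4074) = 0.7105.
Free chlorine required for 2.56 ppm HOCl: 2.56 / 0.7105 = 3.603 ppm.
FC to add: 3.603 − 0.8 = 2.803 mg/L as Cl₂.
Cl₂ equivalent: 2.803 mg/L × 2,230,000 L = 6250 g.
Product at 55.7% available Cl: 6250 / 0.557 = 11,220 g.

11.2 kg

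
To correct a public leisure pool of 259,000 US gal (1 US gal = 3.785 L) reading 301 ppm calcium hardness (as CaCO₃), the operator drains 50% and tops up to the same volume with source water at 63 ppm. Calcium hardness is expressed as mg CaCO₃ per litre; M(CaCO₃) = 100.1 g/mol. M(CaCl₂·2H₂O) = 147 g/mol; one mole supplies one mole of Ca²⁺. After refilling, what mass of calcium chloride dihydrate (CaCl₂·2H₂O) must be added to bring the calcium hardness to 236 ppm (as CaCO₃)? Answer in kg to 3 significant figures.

Volume: 259,000 US gal × 3.785 L/gal = 980,315 L.
After draining 50% and refilling: 301 × 0.50 + 63 × 0.50 = 182 ppm.
Deficit to target: 236 − 182 = 54 mg/L.
As CaCO₃: 54 mg/L × 980,315 L = 52,940 g; ÷ 100.1 = 528.8 mol Ca²⁺.
Mass: 528.8 × 147 = 77,740 g.

77.7 kg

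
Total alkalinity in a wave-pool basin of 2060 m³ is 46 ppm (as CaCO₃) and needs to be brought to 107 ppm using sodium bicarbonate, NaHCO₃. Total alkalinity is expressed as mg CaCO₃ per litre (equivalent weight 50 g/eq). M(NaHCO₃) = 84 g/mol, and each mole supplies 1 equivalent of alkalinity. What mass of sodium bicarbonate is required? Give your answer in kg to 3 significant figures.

211 kg

Volume: 2060 m³ = 2,060,000 L.
Alkalinity to add: (107 − 46) = 61 mg/L as CaCO₃ × 2,060,000 L = 125,700 g as CaCO₃.
Equivalents: 125,700 g ÷ 50 g/eq = 2513 eq.
NaHCO₃ supplies 1 eq per mole → 2513 mol.
Mass: 2513 mol × 84 g/mol = 211,100 g.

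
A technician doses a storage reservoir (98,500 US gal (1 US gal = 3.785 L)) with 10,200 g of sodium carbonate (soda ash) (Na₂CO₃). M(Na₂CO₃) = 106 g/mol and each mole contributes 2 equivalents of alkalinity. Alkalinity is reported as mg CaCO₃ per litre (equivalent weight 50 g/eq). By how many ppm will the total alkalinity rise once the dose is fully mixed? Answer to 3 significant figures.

25.8 ppm

Volume: 98,500 US gal × 3.785 L/gal = 372,822 L.
Moles of Na₂CO₃: 10,200 g ÷ 106 g/mol = 96.23 mol → 192.5 eq of alkalinity.
As CaCO₃: 192.5 eq × 50 g/eq = 9623 g.
Rise: 9623 g / 372,822 L × 1000 = 25.81 mg/L.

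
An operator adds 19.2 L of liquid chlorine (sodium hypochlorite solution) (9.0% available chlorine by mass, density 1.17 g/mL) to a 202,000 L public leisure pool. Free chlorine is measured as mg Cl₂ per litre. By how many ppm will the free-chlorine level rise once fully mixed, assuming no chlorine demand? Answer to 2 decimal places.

Mass of solution: 19.2 L × 1000 mL/L × 1.17 g/mL = 22,460 g.
Available chlorine delivered: 22,460 g × 0.09 = 2022 g as Cl₂.
Concentration rise: 2022 g / 202,000 L = 10.01 mg/L = 10.01 ppm.

10.01 ppm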